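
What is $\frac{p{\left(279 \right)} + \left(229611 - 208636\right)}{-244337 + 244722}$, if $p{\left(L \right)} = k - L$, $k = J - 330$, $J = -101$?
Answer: $\frac{579}{11} \approx 52.636$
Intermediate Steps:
$k = -431$ ($k = -101 - 330 = -431$)
$p{\left(L \right)} = -431 - L$
$\frac{p{\left(279 \right)} + \left(229611 - 208636\right)}{-244337 + 244722} = \frac{\left(-431 - 279\right) + \left(229611 - 208636\right)}{-244337 + 244722} = \frac{\left(-431 - 279\right) + \left(229611 - 208636\right)}{385} = \left(-710 + 20975\right) \frac{1}{385} = 20265 \cdot \frac{1}{385} = \frac{579}{11}$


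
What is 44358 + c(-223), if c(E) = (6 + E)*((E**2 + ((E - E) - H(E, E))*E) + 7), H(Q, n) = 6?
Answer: -11038700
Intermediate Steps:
c(E) = (6 + E)*(7 + E**2 - 6*E) (c(E) = (6 + E)*((E**2 + ((E - E) - 1*6)*E) + 7) = (6 + E)*((E**2 + (0 - 6)*E) + 7) = (6 + E)*((E**2 - 6*E) + 7) = (6 + E)*(7 + E**2 - 6*E))
44358 + c(-223) = 44358 + (42 + (-223)**3 - 29*(-223)) = 44358 + (42 - 11089567 + 6467) = 44358 - 11083058 = -11038700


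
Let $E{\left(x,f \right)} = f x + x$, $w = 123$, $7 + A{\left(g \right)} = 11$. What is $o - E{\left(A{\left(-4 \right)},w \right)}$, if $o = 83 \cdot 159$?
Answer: $12701$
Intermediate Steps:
$A{\left(g \right)} = 4$ ($A{\left(g \right)} = -7 + 11 = 4$)
$E{\left(x,f \right)} = x + f x$
$o = 13197$
$o - E{\left(A{\left(-4 \right)},w \right)} = 13197 - 4 \left(1 + 123\right) = 13197 - 4 \cdot 124 = 13197 - 496 = 12701$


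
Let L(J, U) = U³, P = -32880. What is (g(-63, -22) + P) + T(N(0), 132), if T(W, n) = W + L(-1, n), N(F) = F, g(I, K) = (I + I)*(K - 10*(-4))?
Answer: 2264820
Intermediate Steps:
g(I, K) = 2*I*(40 + K) (g(I, K) = (2*I)*(K + 40) = (2*I)*(40 + K) = 2*I*(40 + K))
T(W, n) = W + n³
(g(-63, -22) + P) + T(N(0), 132) = (2*(-63)*(40 - 22) - 32880) + (0 + 132³) = (2*(-63)*18 - 32880) + (0 + 2299968) = (-2268 - 32880) + 2299968 = -35148 + 2299968 = 2264820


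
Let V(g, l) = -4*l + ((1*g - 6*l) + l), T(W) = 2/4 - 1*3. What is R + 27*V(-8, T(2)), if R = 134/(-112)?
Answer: 21857/56 ≈ 390.30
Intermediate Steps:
T(W) = -5/2 (T(W) = 2*(¼) - 3 = ½ - 3 = -5/2)
V(g, l) = g - 9*l (V(g, l) = -4*l + ((g - 6*l) + l) = -4*l + (g - 5*l) = g - 9*l)
R = -67/56 (R = 134*(-1/112) = -67/56 ≈ -1.1964)
R + 27*V(-8, T(2)) = -67/56 + 27*(-8 - 9*(-5/2)) = -67/56 + 27*(-8 + 45/2) = -67/56 + 27*(29/2) = -67/56 + 783/2 = 21857/56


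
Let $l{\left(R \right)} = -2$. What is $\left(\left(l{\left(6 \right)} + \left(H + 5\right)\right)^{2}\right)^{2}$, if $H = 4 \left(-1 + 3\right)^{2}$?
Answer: $130321$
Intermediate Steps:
$H = 16$ ($H = 4 \cdot 2^{2} = 4 \cdot 4 = 16$)
$\left(\left(l{\left(6 \right)} + \left(H + 5\right)\right)^{2}\right)^{2} = \left(\left(-2 + \left(16 + 5\right)\right)^{2}\right)^{2} = \left(\left(-2 + 21\right)^{2}\right)^{2} = \left(19^{2}\right)^{2} = 361^{2} = 130321$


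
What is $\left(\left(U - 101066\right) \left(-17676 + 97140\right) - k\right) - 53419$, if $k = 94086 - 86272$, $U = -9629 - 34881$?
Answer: $-11568112497$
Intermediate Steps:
$U = -44510$
$k = 7814$ ($k = 94086 - 86272 = 7814$)
$\left(\left(U - 101066\right) \left(-17676 + 97140\right) - k\right) - 53419 = \left(\left(-44510 - 101066\right) \left(-17676 + 97140\right) - 7814\right) - 53419 = \left(\left(-145576\right) 79464 - 7814\right) - 53419 = \left(-11568051264 - 7814\right) - 53419 = -11568059078 - 53419 = -11568112497$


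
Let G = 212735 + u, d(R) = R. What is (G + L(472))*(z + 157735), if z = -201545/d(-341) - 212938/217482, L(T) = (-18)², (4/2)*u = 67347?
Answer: 2897034872929492715/74161362 ≈ 3.9064e+10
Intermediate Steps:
u = 67347/2 (u = (½)*67347 = 67347/2 ≈ 33674.)
L(T) = 324
z = 21879898916/37080681 (z = -201545/(-341) - 212938/217482 = -201545*(-1/341) - 212938*1/217482 = 201545/341 - 106469/108741 = 21879898916/37080681 ≈ 590.06)
G = 492817/2 (G = 212735 + 67347/2 = 492817/2 ≈ 2.4641e+5)
(G + L(472))*(z + 157735) = (492817/2 + 324)*(21879898916/37080681 + 157735) = (493465/2)*(5870801116451/37080681) = 2897034872929492715/74161362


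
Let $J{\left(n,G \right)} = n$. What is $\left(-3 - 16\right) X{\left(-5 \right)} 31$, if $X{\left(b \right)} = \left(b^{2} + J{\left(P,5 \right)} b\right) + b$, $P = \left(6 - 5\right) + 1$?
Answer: $-5890$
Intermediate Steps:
$P = 2$ ($P = 1 + 1 = 2$)
$X{\left(b \right)} = b^{2} + 3 b$ ($X{\left(b \right)} = \left(b^{2} + 2 b\right) + b = b^{2} + 3 b$)
$\left(-3 - 16\right) X{\left(-5 \right)} 31 = \left(-3 - 16\right) \left(- 5 \left(3 - 5\right)\right) 31 = - 19 \left(\left(-5\right) \left(-2\right)\right) 31 = \left(-19\right) 10 \cdot 31 = \left(-190\right) 31 = -5890$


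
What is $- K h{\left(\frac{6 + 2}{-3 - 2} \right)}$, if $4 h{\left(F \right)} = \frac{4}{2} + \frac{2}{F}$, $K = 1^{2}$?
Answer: $- \frac{3}{16} \approx -0.1875$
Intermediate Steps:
$K = 1$
$h{\left(F \right)} = \frac{1}{2} + \frac{1}{2 F}$ ($h{\left(F \right)} = \frac{\frac{4}{2} + \frac{2}{F}}{4} = \frac{4 \cdot \frac{1}{2} + \frac{2}{F}}{4} = \frac{2 + \frac{2}{F}}{4} = \frac{1}{2} + \frac{1}{2 F}$)
$- K h{\left(\frac{6 + 2}{-3 - 2} \right)} = \left(-1\right) 1 \frac{1 + \frac{6 + 2}{-3 - 2}}{2 \frac{6 + 2}{-3 - 2}} = - \frac{1 + \frac{8}{-5}}{2 \frac{8}{-5}} = - \frac{1 + 8 \left(- \frac{1}{5}\right)}{2 \cdot 8 \left(- \frac{1}{5}\right)} = - \frac{1 - \frac{8}{5}}{2 \left(- \frac{8}{5}\right)} = - \frac{\left(-5\right) \left(-3\right)}{2 \cdot 8 \cdot 5} = \left(-1\right) \frac{3}{16} = - \frac{3}{16}$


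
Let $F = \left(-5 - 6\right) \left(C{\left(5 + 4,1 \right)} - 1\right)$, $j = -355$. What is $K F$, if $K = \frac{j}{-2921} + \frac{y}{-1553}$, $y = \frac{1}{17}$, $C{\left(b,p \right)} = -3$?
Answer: $\frac{412255096}{77117321} \approx 5.3458$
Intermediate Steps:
$y = \frac{1}{17} \approx 0.058824$
$K = \frac{9369434}{77117321}$ ($K = - \frac{355}{-2921} + \frac{1}{17 \left(-1553\right)} = \left(-355\right) \left(- \frac{1}{2921}\right) + \frac{1}{17} \left(- \frac{1}{1553}\right) = \frac{355}{2921} - \frac{1}{26401} = \frac{9369434}{77117321} \approx 0.1215$)
$F = 44$ ($F = \left(-5 - 6\right) \left(-3 - 1\right) = \left(-11\right) \left(-4\right) = 44$)
$K F = \frac{9369434}{77117321} \cdot 44 = \frac{412255096}{77117321}$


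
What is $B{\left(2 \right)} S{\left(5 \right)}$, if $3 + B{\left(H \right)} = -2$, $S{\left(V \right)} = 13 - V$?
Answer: $-40$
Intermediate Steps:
$B{\left(H \right)} = -5$ ($B{\left(H \right)} = -3 - 2 = -5$)
$B{\left(2 \right)} S{\left(5 \right)} = - 5 \left(13 - 5\right) = \left(-5\right) 8 = -40$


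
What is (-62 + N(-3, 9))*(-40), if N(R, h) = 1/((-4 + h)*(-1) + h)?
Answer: 2470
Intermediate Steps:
N(R, h) = 1/4 (N(R, h) = 1/((4 - h) + h) = 1/4)
(-62 + N(-3, 9))*(-40) = (-62 + 1/4)*(-40) = -247/4*(-40) = 2470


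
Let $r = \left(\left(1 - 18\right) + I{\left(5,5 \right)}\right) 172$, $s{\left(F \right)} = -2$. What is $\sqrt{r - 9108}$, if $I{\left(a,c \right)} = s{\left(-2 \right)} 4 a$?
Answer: $4 i \sqrt{1182} \approx 137.52 i$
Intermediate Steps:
$I{\left(a,c \right)} = - 8 a$ ($I{\left(a,c \right)} = \left(-2\right) 4 a = - 8 a$)
$r = -9804$ ($r = \left(\left(1 - 18\right) - 40\right) 172 = \left(-17 - 40\right) 172 = \left(-57\right) 172 = -9804$)
$\sqrt{r - 9108} = \sqrt{-9804 - 9108} = \sqrt{-18912} = 4 i \sqrt{1182}$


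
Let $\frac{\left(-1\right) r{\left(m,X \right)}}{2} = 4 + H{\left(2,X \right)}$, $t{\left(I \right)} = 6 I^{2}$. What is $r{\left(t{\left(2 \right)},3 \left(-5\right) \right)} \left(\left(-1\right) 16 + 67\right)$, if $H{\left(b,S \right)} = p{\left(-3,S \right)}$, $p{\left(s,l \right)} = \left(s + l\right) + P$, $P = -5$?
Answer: $1938$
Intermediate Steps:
$p{\left(s,l \right)} = -5 + l + s$ ($p{\left(s,l \right)} = \left(s + l\right) - 5 = \left(l + s\right) - 5 = -5 + l + s$)
$H{\left(b,S \right)} = -8 + S$ ($H{\left(b,S \right)} = -5 + S - 3 = -8 + S$)
$r{\left(m,X \right)} = 8 - 2 X$ ($r{\left(m,X \right)} = - 2 \left(4 + \left(-8 + X\right)\right) = - 2 \left(-4 + X\right) = 8 - 2 X$)
$r{\left(t{\left(2 \right)},3 \left(-5\right) \right)} \left(\left(-1\right) 16 + 67\right) = \left(8 - 2 \cdot 3 \left(-5\right)\right) \left(\left(-1\right) 16 + 67\right) = \left(8 - -30\right) \left(-16 + 67\right) = \left(8 + 30\right) 51 = 38 \cdot 51 = 1938$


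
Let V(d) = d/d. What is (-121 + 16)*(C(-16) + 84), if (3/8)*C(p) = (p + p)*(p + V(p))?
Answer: -143220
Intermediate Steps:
V(d) = 1
C(p) = 16*p*(1 + p)/3 (C(p) = 8*((p + p)*(p + 1))/3 = 8*((2*p)*(1 + p))/3 = 8*(2*p*(1 + p))/3 = 16*p*(1 + p)/3)
(-121 + 16)*(C(-16) + 84) = (-121 + 16)*((16/3)*(-16)*(1 - 16) + 84) = -105*((16/3)*(-16)*(-15) + 84) = -105*(1280 + 84) = -105*1364 = -143220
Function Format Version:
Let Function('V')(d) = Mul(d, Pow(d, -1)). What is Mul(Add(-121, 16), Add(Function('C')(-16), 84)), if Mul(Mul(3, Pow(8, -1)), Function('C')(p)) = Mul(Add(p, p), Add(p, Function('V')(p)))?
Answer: -143220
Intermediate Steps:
Function('V')(d) = 1
Function('C')(p) = Mul(Rational(16, 3), p, Add(1, p)) (Function('C')(p) = Mul(Rational(8, 3), Mul(Add(p, p), Add(p, 1))) = Mul(Rational(8, 3), Mul(Mul(2, p), Add(1, p))) = Mul(Rational(8, 3), Mul(2, p, Add(1, p))) = Mul(Rational(16, 3), p, Add(1, p)))
Mul(Add(-121, 16), Add(Function('C')(-16), 84)) = Mul(Add(-121, 16), Add(Mul(Rational(16, 3), -16, Add(1, -16)), 84)) = Mul(-105, Add(Mul(Rational(16, 3), -16, -15), 84)) = Mul(-105, Add(1280, 84)) = Mul(-105, 1364) = -143220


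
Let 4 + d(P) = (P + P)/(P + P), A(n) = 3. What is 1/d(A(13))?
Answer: -1/3 ≈ -0.33333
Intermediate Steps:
d(P) = -3 (d(P) = -4 + (P + P)/(P + P) = -4 + (2*P)/((2*P)) = -4 + (2*P)*(1/(2*P)) = -4 + 1 = -3)
1/d(A(13)) = 1/(-3) = -1/3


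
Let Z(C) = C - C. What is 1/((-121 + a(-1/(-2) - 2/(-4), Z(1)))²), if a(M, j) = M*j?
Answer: 1/14641 ≈ 6.8301e-5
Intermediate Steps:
Z(C) = 0
1/((-121 + a(-1/(-2) - 2/(-4), Z(1)))²) = 1/((-121 + (-1/(-2) - 2/(-4))*0)²) = 1/((-121 + (-1*(-½) - 2*(-¼))*0)²) = 1/((-121 + (½ + ½)*0)²) = 1/((-121 + 1*0)²) = 1/((-121 + 0)²) = 1/((-121)²) = 1/14641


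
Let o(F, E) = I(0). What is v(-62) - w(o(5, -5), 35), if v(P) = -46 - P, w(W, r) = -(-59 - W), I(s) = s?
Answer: -43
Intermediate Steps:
o(F, E) = 0
w(W, r) = 59 + W
v(-62) - w(o(5, -5), 35) = (-46 - 1*(-62)) - (59 + 0) = (-46 + 62) - 1*59 = 16 - 59 = -43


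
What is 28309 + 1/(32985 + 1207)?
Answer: 967941329/34192 ≈ 28309.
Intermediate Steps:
28309 + 1/(32985 + 1207) = 28309 + 1/34192 = 967941329/34192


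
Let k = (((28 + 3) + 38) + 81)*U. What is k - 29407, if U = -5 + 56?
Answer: -21757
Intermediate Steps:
U = 51
k = 7650 (k = (((28 + 3) + 38) + 81)*51 = ((31 + 38) + 81)*51 = (69 + 81)*51 = 150*51 = 7650)
k - 29407 = 7650 - 29407 = -21757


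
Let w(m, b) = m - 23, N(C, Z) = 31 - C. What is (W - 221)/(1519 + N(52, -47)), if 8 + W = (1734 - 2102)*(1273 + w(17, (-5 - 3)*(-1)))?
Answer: -466485/1498 ≈ -311.41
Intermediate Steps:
w(m, b) = -23 + m
W = -466264 (W = -8 + (1734 - 2102)*(1273 + (-23 + 17)) = -8 - 368*(1273 - 6) = -8 - 368*1267 = -8 - 466256 = -466264)
(W - 221)/(1519 + N(52, -47)) = (-466264 - 221)/(1519 + (31 - 1*52)) = -466485/(1519 + (31 - 52)) = -466485/(1519 - 21) = -466485/1498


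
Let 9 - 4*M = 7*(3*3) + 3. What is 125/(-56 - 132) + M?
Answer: -701/47 ≈ -14.915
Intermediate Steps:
M = -57/4 (M = 9/4 - (7*(3*3) + 3)/4 = 9/4 - (7*9 + 3)/4 = 9/4 - (63 + 3)/4 = 9/4 - ¼*66 = 9/4 - 33/2 = -57/4 ≈ -14.250)
125/(-56 - 132) + M = 125/(-56 - 132) - 57/4 = 125/(-188) - 57/4 = -1/188*125 - 57/4 = -125/188 - 57/4 = -701/47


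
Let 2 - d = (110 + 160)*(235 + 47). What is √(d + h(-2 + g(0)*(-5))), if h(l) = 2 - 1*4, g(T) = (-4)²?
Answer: 18*I*√235 ≈ 275.93*I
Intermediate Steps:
g(T) = 16
h(l) = -2 (h(l) = 2 - 4 = -2)
d = -76138 (d = 2 - (110 + 160)*(235 + 47) = 2 - 270*282 = 2 - 1*76140 = 2 - 76140 = -76138)
√(d + h(-2 + g(0)*(-5))) = √(-76138 - 2) = √(-76140) = 18*I*√235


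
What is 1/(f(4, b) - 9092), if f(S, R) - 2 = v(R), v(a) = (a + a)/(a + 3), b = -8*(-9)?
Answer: -25/227202 ≈ -0.00011003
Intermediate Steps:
b = 72
v(a) = 2*a/(3 + a) (v(a) = (2*a)/(3 + a) = 2*a/(3 + a))
f(S, R) = 2 + 2*R/(3 + R)
1/(f(4, b) - 9092) = 1/(2*(3 + 2*72)/(3 + 72) - 9092) = 1/(2*(3 + 144)/75 - 9092) = 1/(2*(1/75)*147 - 9092) = 1/(98/25 - 9092) = 1/(-227202/25) = -25/227202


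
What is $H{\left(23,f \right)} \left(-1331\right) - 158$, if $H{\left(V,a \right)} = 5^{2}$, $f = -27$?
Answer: $-33433$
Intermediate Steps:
$H{\left(V,a \right)} = 25$
$H{\left(23,f \right)} \left(-1331\right) - 158 = 25 \left(-1331\right) - 158 = -33275 - 158 = -33433$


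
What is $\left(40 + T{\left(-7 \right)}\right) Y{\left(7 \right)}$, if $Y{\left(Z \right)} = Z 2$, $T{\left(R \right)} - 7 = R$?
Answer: $560$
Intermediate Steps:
$T{\left(R \right)} = 7 + R$
$Y{\left(Z \right)} = 2 Z$
$\left(40 + T{\left(-7 \right)}\right) Y{\left(7 \right)} = \left(40 + \left(7 - 7\right)\right) 2 \cdot 7 = \left(40 + 0\right) 14 = 40 \cdot 14 = 560$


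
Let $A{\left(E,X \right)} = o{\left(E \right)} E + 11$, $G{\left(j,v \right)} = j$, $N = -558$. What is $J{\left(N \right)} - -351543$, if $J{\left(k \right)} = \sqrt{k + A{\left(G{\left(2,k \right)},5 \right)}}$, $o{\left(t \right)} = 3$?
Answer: $351543 + i \sqrt{541} \approx 3.5154 \cdot 10^{5} + 23.259 i$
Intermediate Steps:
$A{\left(E,X \right)} = 11 + 3 E$ ($A{\left(E,X \right)} = 3 E + 11 = 11 + 3 E$)
$J{\left(k \right)} = \sqrt{17 + k}$ ($J{\left(k \right)} = \sqrt{k + \left(11 + 3 \cdot 2\right)} = \sqrt{k + \left(11 + 6\right)} = \sqrt{k + 17} = \sqrt{17 + k}$)
$J{\left(N \right)} - -351543 = \sqrt{17 - 558} - -351543 = \sqrt{-541} + 351543 = i \sqrt{541} + 351543 = 351543 + i \sqrt{541}$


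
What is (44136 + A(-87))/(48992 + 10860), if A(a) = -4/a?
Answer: 73843/100137 ≈ 0.73742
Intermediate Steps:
(44136 + A(-87))/(48992 + 10860) = (44136 - 4/(-87))/(48992 + 10860) = (44136 - 4*(-1/87))/59852 = (44136 + 4/87)*(1/59852) = (3839836/87)*(1/59852) = 73843/100137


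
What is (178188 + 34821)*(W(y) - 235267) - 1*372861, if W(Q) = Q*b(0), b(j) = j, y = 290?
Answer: -50114361264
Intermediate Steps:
W(Q) = 0 (W(Q) = Q*0 = 0)
(178188 + 34821)*(W(y) - 235267) - 1*372861 = (178188 + 34821)*(0 - 235267) - 1*372861 = 213009*(-235267) - 372861 = -50113988403 - 372861 = -50114361264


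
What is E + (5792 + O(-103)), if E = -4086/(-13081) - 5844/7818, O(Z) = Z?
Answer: 96958988291/17044543 ≈ 5688.6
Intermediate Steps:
E = -7416836/17044543 (E = -4086*(-1/13081) - 5844*1/7818 = 4086/13081 - 974/1303 = -7416836/17044543 ≈ -0.43514)
E + (5792 + O(-103)) = -7416836/17044543 + (5792 - 103) = -7416836/17044543 + 5689 = 96958988291/17044543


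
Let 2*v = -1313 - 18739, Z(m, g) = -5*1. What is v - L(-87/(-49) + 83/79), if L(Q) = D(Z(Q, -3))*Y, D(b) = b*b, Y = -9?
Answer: -9801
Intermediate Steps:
Z(m, g) = -5
D(b) = b²
L(Q) = -225 (L(Q) = (-5)²*(-9) = 25*(-9) = -225)
v = -10026 (v = (-1313 - 18739)/2 = (½)*(-20052) = -10026)
v - L(-87/(-49) + 83/79) = -10026 - 1*(-225) = -10026 + 225 = -9801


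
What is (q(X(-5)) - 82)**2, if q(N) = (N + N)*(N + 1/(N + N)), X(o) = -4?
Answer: 2401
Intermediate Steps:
q(N) = 2*N*(N + 1/(2*N)) (q(N) = (2*N)*(N + 1/(2*N)) = 2*N*(N + 1/(2*N)))
(q(X(-5)) - 82)**2 = ((1 + 2*(-4)**2) - 82)**2 = ((1 + 2*16) - 82)**2 = ((1 + 32) - 82)**2 = (33 - 82)**2 = (-49)**2 = 2401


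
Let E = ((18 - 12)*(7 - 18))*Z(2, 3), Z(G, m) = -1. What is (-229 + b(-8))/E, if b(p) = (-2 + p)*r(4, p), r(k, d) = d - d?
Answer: -229/66 ≈ -3.4697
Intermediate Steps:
r(k, d) = 0
b(p) = 0 (b(p) = (-2 + p)*0 = 0)
E = 66 (E = ((18 - 12)*(7 - 18))*(-1) = (6*(-11))*(-1) = -66*(-1) = 66)
(-229 + b(-8))/E = (-229 + 0)/66 = -229*1/66 = -229/66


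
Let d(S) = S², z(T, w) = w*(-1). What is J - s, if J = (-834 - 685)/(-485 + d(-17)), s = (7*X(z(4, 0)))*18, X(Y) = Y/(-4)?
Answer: 31/4 ≈ 7.7500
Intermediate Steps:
z(T, w) = -w
X(Y) = -Y/4 (X(Y) = Y*(-¼) = -Y/4)
s = 0 (s = (7*(-(-1)*0/4))*18 = (7*(-¼*0))*18 = (7*0)*18 = 0*18 = 0)
J = 31/4 (J = (-834 - 685)/(-485 + (-17)²) = -1519/(-485 + 289) = -1519/(-196) = -1519*(-1/196) = 31/4 ≈ 7.7500)
J - s = 31/4 - 1*0 = 31/4 + 0 = 31/4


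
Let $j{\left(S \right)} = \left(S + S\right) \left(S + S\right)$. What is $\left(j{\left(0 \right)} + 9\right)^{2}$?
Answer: $81$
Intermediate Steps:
$j{\left(S \right)} = 4 S^{2}$ ($j{\left(S \right)} = 2 S 2 S = 4 S^{2}$)
$\left(j{\left(0 \right)} + 9\right)^{2} = \left(4 \cdot 0^{2} + 9\right)^{2} = \left(4 \cdot 0 + 9\right)^{2} = \left(0 + 9\right)^{2} = 9^{2} = 81$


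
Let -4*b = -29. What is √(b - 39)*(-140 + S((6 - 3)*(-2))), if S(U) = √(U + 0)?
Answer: I*√127*(-140 + I*√6)/2 ≈ -13.802 - 788.86*I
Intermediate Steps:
b = 29/4 (b = -¼*(-29) = 29/4 ≈ 7.2500)
S(U) = √U
√(b - 39)*(-140 + S((6 - 3)*(-2))) = √(29/4 - 39)*(-140 + √((6 - 3)*(-2))) = √(-127/4)*(-140 + √(3*(-2))) = (I*√127/2)*(-140 + √(-6)) = (I*√127/2)*(-140 + I*√6) = I*√127*(-140 + I*√6)/2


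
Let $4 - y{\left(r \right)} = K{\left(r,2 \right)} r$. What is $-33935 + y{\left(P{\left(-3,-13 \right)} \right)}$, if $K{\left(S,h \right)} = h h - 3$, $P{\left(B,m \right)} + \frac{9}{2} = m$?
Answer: $- \frac{67827}{2} \approx -33914.0$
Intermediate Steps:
$P{\left(B,m \right)} = - \frac{9}{2} + m$
$K{\left(S,h \right)} = -3 + h^{2}$ ($K{\left(S,h \right)} = h^{2} - 3 = -3 + h^{2}$)
$y{\left(r \right)} = 4 - r$ ($y{\left(r \right)} = 4 - \left(-3 + 2^{2}\right) r = 4 - \left(-3 + 4\right) r = 4 - 1 r = 4 - r$)
$-33935 + y{\left(P{\left(-3,-13 \right)} \right)} = -33935 + \left(4 - \left(- \frac{9}{2} - 13\right)\right) = -33935 + \left(4 - - \frac{35}{2}\right) = -33935 + \left(4 + \frac{35}{2}\right) = -33935 + \frac{43}{2} = - \frac{67827}{2}$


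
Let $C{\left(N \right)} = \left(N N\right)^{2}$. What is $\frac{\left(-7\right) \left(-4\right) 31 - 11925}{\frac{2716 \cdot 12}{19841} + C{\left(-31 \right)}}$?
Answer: $- \frac{219381937}{18323612753} \approx -0.011973$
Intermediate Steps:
$C{\left(N \right)} = N^{4}$ ($C{\left(N \right)} = \left(N^{2}\right)^{2} = N^{4}$)
$\frac{\left(-7\right) \left(-4\right) 31 - 11925}{\frac{2716 \cdot 12}{19841} + C{\left(-31 \right)}} = \frac{\left(-7\right) \left(-4\right) 31 - 11925}{\frac{2716 \cdot 12}{19841} + \left(-31\right)^{4}} = \frac{28 \cdot 31 - 11925}{32592 \cdot \frac{1}{19841} + 923521} = \frac{868 - 11925}{\frac{32592}{19841} + 923521} = - \frac{11057}{\frac{18323612753}{19841}} = \left(-11057\right) \frac{19841}{18323612753} = - \frac{219381937}{18323612753}$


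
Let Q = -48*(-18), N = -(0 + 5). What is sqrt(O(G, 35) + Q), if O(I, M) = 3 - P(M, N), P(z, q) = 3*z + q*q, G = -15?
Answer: sqrt(737) ≈ 27.148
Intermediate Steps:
N = -5 (N = -1*5 = -5)
P(z, q) = q**2 + 3*z (P(z, q) = 3*z + q**2 = q**2 + 3*z)
O(I, M) = -22 - 3*M (O(I, M) = 3 - ((-5)**2 + 3*M) = 3 - (25 + 3*M) = 3 + (-25 - 3*M) = -22 - 3*M)
Q = 864
sqrt(O(G, 35) + Q) = sqrt((-22 - 3*35) + 864) = sqrt((-22 - 105) + 864) = sqrt(-127 + 864) = sqrt(737)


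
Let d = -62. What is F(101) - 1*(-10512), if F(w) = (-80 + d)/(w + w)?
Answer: 1061641/101 ≈ 10511.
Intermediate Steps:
F(w) = -71/w (F(w) = (-80 - 62)/(w + w) = -142*1/(2*w) = -71/w)
F(101) - 1*(-10512) = -71/101 - 1*(-10512) = -71*1/101 + 10512 = -71/101 + 10512 = 1061641/101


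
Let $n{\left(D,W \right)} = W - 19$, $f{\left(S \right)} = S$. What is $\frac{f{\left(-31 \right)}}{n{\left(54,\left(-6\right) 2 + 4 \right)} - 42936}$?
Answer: $\frac{31}{42963} \approx 0.00072155$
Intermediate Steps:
$n{\left(D,W \right)} = -19 + W$
$\frac{f{\left(-31 \right)}}{n{\left(54,\left(-6\right) 2 + 4 \right)} - 42936} = - \frac{31}{\left(-19 + \left(\left(-6\right) 2 + 4\right)\right) - 42936} = - \frac{31}{\left(-19 + \left(-12 + 4\right)\right) - 42936} = - \frac{31}{\left(-19 - 8\right) - 42936} = - \frac{31}{-27 - 42936} = - \frac{31}{-42963} = \left(-31\right) \left(- \frac{1}{42963}\right) = \frac{31}{42963}$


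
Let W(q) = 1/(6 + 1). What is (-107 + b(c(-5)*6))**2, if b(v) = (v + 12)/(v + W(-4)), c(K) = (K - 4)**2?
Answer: 18879025/1681 ≈ 11231.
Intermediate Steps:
W(q) = 1/7
c(K) = (-4 + K)**2
b(v) = (12 + v)/(1/7 + v) (b(v) = (v + 12)/(v + 1/7) = (12 + v)/(1/7 + v))
(-107 + b(c(-5)*6))**2 = (-107 + 7*(12 + (-4 - 5)**2*6)/(1 + 7*((-4 - 5)**2*6)))**2 = (-107 + 7*(12 + (-9)**2*6)/(1 + 7*((-9)**2*6)))**2 = (-107 + 7*(12 + 81*6)/(1 + 7*(81*6)))**2 = (-107 + 7*(12 + 486)/(1 + 7*486))**2 = (-107 + 7*498/(1 + 3402))**2 = (-107 + 7*498/3403)**2 = (-107 + 7*(1/3403)*498)**2 = (-107 + 42/41)**2 = (-4345/41)**2 = 18879025/1681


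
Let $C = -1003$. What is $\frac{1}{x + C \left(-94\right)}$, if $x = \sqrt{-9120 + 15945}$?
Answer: $\frac{94282}{8889088699} - \frac{5 \sqrt{273}}{8889088699} \approx 1.0597 \cdot 10^{-5}$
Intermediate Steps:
$x = 5 \sqrt{273}$ ($x = \sqrt{6825} = 5 \sqrt{273} \approx 82.614$)
$\frac{1}{x + C \left(-94\right)} = \frac{1}{5 \sqrt{273} - -94282} = \frac{1}{5 \sqrt{273} + 94282} = \frac{1}{94282 + 5 \sqrt{273}}$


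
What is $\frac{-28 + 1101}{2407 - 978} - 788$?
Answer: $- \frac{1124979}{1429} \approx -787.25$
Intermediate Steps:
$\frac{-28 + 1101}{2407 - 978} - 788 = \frac{1073}{2407 - 978} - 788 = \frac{1073}{1429} - 788 = - \frac{1124979}{1429}$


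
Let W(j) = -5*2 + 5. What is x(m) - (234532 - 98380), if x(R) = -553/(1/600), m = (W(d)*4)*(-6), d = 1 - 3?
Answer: -467952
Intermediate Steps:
d = -2
W(j) = -5 (W(j) = -10 + 5 = -5)
m = 120 (m = -5*4*(-6) = -20*(-6) = 120)
x(R) = -331800 (x(R) = -553/1/600 = -553*600 = -331800)
x(m) - (234532 - 98380) = -331800 - (234532 - 98380) = -331800 - 1*136152 = -331800 - 136152 = -467952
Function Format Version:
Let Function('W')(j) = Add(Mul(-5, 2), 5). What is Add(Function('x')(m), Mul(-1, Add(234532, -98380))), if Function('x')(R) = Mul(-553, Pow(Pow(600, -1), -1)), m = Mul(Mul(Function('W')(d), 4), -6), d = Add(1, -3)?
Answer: -467952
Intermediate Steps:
d = -2
Function('W')(j) = -5 (Function('W')(j) = Add(-10, 5) = -5)
m = 120 (m = Mul(Mul(-5, 4), -6) = Mul(-20, -6) = 120)
Function('x')(R) = -331800 (Function('x')(R) = Mul(-553, Pow(Rational(1, 600), -1)) = Mul(-553, 600) = -331800)
Add(Function('x')(m), Mul(-1, Add(234532, -98380))) = Add(-331800, Mul(-1, Add(234532, -98380))) = Add(-331800, Mul(-1, 136152)) = Add(-331800, -136152) = -467952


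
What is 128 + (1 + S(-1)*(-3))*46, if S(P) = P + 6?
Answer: -516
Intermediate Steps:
S(P) = 6 + P
128 + (1 + S(-1)*(-3))*46 = 128 + (1 + (6 - 1)*(-3))*46 = 128 + (1 + 5*(-3))*46 = 128 + (1 - 15)*46 = 128 - 14*46 = 128 - 644 = -516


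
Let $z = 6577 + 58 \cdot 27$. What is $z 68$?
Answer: $553724$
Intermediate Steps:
$z = 8143$ ($z = 6577 + 1566 = 8143$)
$z 68 = 8143 \cdot 68 = 553724$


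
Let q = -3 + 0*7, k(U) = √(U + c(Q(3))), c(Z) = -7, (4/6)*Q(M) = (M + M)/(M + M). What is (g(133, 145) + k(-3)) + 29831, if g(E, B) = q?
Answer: 29828 + I*√10 ≈ 29828.0 + 3.1623*I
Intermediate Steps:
Q(M) = 3/2 (Q(M) = 3*((M + M)/(M + M))/2 = 3*((2*M)/((2*M)))/2 = 3*((2*M)*(1/(2*M)))/2 = (3/2)*1 = 3/2)
k(U) = √(-7 + U) (k(U) = √(U - 7) = √(-7 + U))
q = -3 (q = -3 + 0 = -3)
g(E, B) = -3
(g(133, 145) + k(-3)) + 29831 = (-3 + √(-7 - 3)) + 29831 = (-3 + √(-10)) + 29831 = (-3 + I*√10) + 29831 = 29828 + I*√10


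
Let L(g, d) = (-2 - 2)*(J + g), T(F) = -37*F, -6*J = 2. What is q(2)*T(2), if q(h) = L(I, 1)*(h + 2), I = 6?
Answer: 20128/3 ≈ 6709.3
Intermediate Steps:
J = -1/3 (J = -1/6*2 = -1/3 ≈ -0.33333)
L(g, d) = 4/3 - 4*g (L(g, d) = (-2 - 2)*(-1/3 + g) = -4*(-1/3 + g) = 4/3 - 4*g)
q(h) = -136/3 - 68*h/3 (q(h) = (4/3 - 4*6)*(h + 2) = (4/3 - 24)*(2 + h) = -68*(2 + h)/3 = -136/3 - 68*h/3)
q(2)*T(2) = (-136/3 - 68/3*2)*(-37*2) = (-136/3 - 136/3)*(-74) = -272/3*(-74) = 20128/3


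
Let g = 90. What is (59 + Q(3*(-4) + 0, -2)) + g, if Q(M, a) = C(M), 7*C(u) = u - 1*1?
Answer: 1030/7 ≈ 147.14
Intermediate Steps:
C(u) = -⅐ + u/7 (C(u) = (u - 1*1)/7 = (u - 1)/7 = (-1 + u)/7 = -⅐ + u/7)
Q(M, a) = -⅐ + M/7
(59 + Q(3*(-4) + 0, -2)) + g = (59 + (-⅐ + (3*(-4) + 0)/7)) + 90 = (59 + (-⅐ + (-12 + 0)/7)) + 90 = (59 + (-⅐ + (⅐)*(-12))) + 90 = (59 + (-⅐ - 12/7)) + 90 = (59 - 13/7) + 90 = 400/7 + 90 = 1030/7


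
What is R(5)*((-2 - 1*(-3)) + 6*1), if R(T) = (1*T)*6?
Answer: 210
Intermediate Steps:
R(T) = 6*T (R(T) = T*6 = 6*T)
R(5)*((-2 - 1*(-3)) + 6*1) = (6*5)*((-2 - 1*(-3)) + 6*1) = 30*((-2 + 3) + 6) = 30*(1 + 6) = 30*7 = 210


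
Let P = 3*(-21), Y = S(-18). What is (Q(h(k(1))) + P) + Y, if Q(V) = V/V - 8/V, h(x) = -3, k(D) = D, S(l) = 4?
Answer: -166/3 ≈ -55.333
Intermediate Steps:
Y = 4
P = -63
Q(V) = 1 - 8/V
(Q(h(k(1))) + P) + Y = ((-8 - 3)/(-3) - 63) + 4 = (-⅓*(-11) - 63) + 4 = (11/3 - 63) + 4 = -178/3 + 4 = -166/3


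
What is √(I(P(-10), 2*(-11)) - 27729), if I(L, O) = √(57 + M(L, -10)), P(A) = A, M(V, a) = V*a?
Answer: √(-27729 + √157) ≈ 166.48*I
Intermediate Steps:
I(L, O) = √(57 - 10*L) (I(L, O) = √(57 + L*(-10)) = √(57 - 10*L))
√(I(P(-10), 2*(-11)) - 27729) = √(√(57 - 10*(-10)) - 27729) = √(√(57 + 100) - 27729) = √(√157 - 27729) = √(-27729 + √157)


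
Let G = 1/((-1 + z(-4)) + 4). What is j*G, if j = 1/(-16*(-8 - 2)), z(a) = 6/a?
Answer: 1/240 ≈ 0.0041667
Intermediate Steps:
G = ⅔ (G = 1/((-1 + 6/(-4)) + 4) = 1/((-1 + 6*(-¼)) + 4) = 1/((-1 - 3/2) + 4) = 1/(-5/2 + 4) = 1/(3/2) = ⅔ ≈ 0.66667)
j = 1/160 (j = 1/(-16*(-10)) = 1/160 ≈ 0.0062500)
j*G = (1/160)*(⅔) = 1/240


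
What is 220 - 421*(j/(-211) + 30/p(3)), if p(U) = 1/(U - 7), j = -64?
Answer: 10679196/211 ≈ 50612.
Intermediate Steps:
p(U) = 1/(-7 + U)
220 - 421*(j/(-211) + 30/p(3)) = 220 - 421*(-64/(-211) + 30/(1/(-7 + 3))) = 220 - 421*(-64*(-1/211) + 30/(1/(-4))) = 220 - 421*(64/211 + 30/(-¼)) = 220 - 421*(64/211 + 30*(-4)) = 220 - 421*(64/211 - 120) = 220 - 421*(-25256/211) = 220 + 10632776/211 = 10679196/211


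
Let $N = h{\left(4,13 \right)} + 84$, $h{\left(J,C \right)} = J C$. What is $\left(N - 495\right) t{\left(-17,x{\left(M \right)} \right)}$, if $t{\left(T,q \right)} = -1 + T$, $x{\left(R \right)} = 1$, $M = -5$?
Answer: $6462$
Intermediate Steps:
$h{\left(J,C \right)} = C J$
$N = 136$ ($N = 13 \cdot 4 + 84 = 52 + 84 = 136$)
$\left(N - 495\right) t{\left(-17,x{\left(M \right)} \right)} = \left(136 - 495\right) \left(-1 - 17\right) = \left(-359\right) \left(-18\right) = 6462$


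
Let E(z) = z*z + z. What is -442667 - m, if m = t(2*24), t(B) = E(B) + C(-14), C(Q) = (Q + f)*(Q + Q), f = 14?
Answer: -445019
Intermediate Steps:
E(z) = z + z² (E(z) = z² + z = z + z²)
C(Q) = 2*Q*(14 + Q) (C(Q) = (Q + 14)*(Q + Q) = (14 + Q)*(2*Q) = 2*Q*(14 + Q))
t(B) = B*(1 + B) (t(B) = B*(1 + B) + 2*(-14)*(14 - 14) = B*(1 + B) + 2*(-14)*0 = B*(1 + B) + 0 = B*(1 + B))
m = 2352 (m = (2*24)*(1 + 2*24) = 48*(1 + 48) = 48*49 = 2352)
-442667 - m = -442667 - 1*2352 = -442667 - 2352 = -445019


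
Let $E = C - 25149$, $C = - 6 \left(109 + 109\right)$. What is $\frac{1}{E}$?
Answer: $- \frac{1}{26457} \approx -3.7797 \cdot 10^{-5}$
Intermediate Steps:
$C = -1308$ ($C = \left(-6\right) 218 = -1308$)
$E = -26457$ ($E = -1308 - 25149 = -26457$)
$\frac{1}{E} = \frac{1}{-26457} = - \frac{1}{26457}$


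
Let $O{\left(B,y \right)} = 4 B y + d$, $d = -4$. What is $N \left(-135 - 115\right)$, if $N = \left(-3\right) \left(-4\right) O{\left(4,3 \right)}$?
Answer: $-132000$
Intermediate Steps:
$O{\left(B,y \right)} = -4 + 4 B y$ ($O{\left(B,y \right)} = 4 B y - 4 = -4 + 4 B y$)
$N = 528$ ($N = \left(-3\right) \left(-4\right) \left(-4 + 4 \cdot 4 \cdot 3\right) = 12 \left(-4 + 48\right) = 12 \cdot 44 = 528$)
$N \left(-135 - 115\right) = 528 \left(-135 - 115\right) = 528 \left(-250\right) = -132000$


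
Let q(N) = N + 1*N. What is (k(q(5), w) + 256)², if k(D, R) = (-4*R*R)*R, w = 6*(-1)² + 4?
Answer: 14017536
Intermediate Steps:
q(N) = 2*N (q(N) = N + N = 2*N)
w = 10 (w = 6*1 + 4 = 6 + 4 = 10)
k(D, R) = -4*R³ (k(D, R) = (-4*R²)*R = -4*R³)
(k(q(5), w) + 256)² = (-4*10³ + 256)² = (-4*1000 + 256)² = (-4000 + 256)² = (-3744)² = 14017536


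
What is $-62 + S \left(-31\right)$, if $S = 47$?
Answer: $-1519$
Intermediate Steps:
$-62 + S \left(-31\right) = -62 + 47 \left(-31\right) = -62 - 1457 = -1519$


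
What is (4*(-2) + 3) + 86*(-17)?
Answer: -1467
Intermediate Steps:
(4*(-2) + 3) + 86*(-17) = (-8 + 3) - 1462 = -5 - 1462 = -1467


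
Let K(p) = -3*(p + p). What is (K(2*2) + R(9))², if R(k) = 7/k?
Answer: 43681/81 ≈ 539.27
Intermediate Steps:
K(p) = -6*p
(K(2*2) + R(9))² = (-12*2 + 7/9)² = (-6*4 + 7*(⅑))² = (-24 + 7/9)² = (-209/9)² = 43681/81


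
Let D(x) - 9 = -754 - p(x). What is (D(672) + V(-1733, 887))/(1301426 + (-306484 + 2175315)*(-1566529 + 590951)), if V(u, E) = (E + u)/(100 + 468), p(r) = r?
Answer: 402851/517785706641328 ≈ 7.7803e-10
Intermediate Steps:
V(u, E) = E/568 + u/568 (V(u, E) = (E + u)/568 = (E + u)*(1/568) = E/568 + u/568)
D(x) = -745 - x (D(x) = 9 + (-754 - x) = -745 - x)
(D(672) + V(-1733, 887))/(1301426 + (-306484 + 2175315)*(-1566529 + 590951)) = ((-745 - 1*672) + ((1/568)*887 + (1/568)*(-1733)))/(1301426 + (-306484 + 2175315)*(-1566529 + 590951)) = ((-745 - 672) + (887/568 - 1733/568))/(1301426 + 1868831*(-975578)) = (-1417 - 423/284)/(1301426 - 1823190409318) = -402851/284/(-1823189107892) = -402851/284*(-1/1823189107892) = 402851/517785706641328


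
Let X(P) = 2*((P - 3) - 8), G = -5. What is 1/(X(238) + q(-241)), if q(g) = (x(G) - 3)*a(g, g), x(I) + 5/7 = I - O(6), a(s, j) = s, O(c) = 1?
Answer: 7/19566 ≈ 0.00035776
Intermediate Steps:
x(I) = -12/7 + I (x(I) = -5/7 + (I - 1*1) = -5/7 + (I - 1) = -5/7 + (-1 + I) = -12/7 + I)
X(P) = -22 + 2*P (X(P) = 2*((-3 + P) - 8) = 2*(-11 + P) = -22 + 2*P)
q(g) = -68*g/7 (q(g) = ((-12/7 - 5) - 3)*g = (-47/7 - 3)*g = -68*g/7)
1/(X(238) + q(-241)) = 1/((-22 + 2*238) - 68/7*(-241)) = 1/((-22 + 476) + 16388/7) = 1/(454 + 16388/7) = 1/(19566/7) = 7/19566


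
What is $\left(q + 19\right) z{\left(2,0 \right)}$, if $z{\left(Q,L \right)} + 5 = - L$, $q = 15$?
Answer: $-170$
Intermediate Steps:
$z{\left(Q,L \right)} = -5 - L$
$\left(q + 19\right) z{\left(2,0 \right)} = \left(15 + 19\right) \left(-5 - 0\right) = 34 \left(-5 + 0\right) = 34 \left(-5\right) = -170$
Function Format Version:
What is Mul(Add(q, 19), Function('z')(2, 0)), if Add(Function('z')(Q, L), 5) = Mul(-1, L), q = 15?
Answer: -170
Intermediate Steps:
Function('z')(Q, L) = Add(-5, Mul(-1, L))
Mul(Add(q, 19), Function('z')(2, 0)) = Mul(Add(15, 19), Add(-5, Mul(-1, 0))) = Mul(34, Add(-5, 0)) = Mul(34, -5) = -170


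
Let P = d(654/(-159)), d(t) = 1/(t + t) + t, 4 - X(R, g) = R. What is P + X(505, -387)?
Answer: -11674965/23108 ≈ -505.23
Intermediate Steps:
X(R, g) = 4 - R
d(t) = t + 1/(2*t) (d(t) = 1/(2*t) + t = t + 1/(2*t))
P = -97857/23108 (P = 654/(-159) + 1/(2*((654/(-159)))) = 654*(-1/159) + 1/(2*((654*(-1/159)))) = -218/53 + 1/(2*(-218/53)) = -218/53 + (½)*(-53/218) = -218/53 - 53/436 = -97857/23108 ≈ -4.2348)
P + X(505, -387) = -97857/23108 + (4 - 1*505) = -97857/23108 + (4 - 505) = -97857/23108 - 501 = -11674965/23108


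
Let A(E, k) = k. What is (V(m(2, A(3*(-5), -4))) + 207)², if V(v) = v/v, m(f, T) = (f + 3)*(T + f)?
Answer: 43264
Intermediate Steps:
m(f, T) = (3 + f)*(T + f)
V(v) = 1
(V(m(2, A(3*(-5), -4))) + 207)² = (1 + 207)² = 208² = 43264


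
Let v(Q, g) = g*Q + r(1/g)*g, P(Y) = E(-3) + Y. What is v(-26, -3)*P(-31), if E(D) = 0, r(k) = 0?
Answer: -2418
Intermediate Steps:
P(Y) = Y (P(Y) = 0 + Y = Y)
v(Q, g) = Q*g (v(Q, g) = g*Q + 0*g = Q*g + 0 = Q*g)
v(-26, -3)*P(-31) = -26*(-3)*(-31) = 78*(-31) = -2418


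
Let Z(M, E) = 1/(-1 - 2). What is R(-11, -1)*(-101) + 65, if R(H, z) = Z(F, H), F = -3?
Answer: 296/3 ≈ 98.667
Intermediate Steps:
Z(M, E) = -⅓ (Z(M, E) = 1/(-3) = -⅓)
R(H, z) = -⅓
R(-11, -1)*(-101) + 65 = -⅓*(-101) + 65 = 101/3 + 65 = 296/3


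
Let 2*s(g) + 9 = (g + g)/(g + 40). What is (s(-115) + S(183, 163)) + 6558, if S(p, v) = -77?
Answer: 194341/30 ≈ 6478.0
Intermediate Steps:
s(g) = -9/2 + g/(40 + g) (s(g) = -9/2 + ((g + g)/(g + 40))/2 = -9/2 + ((2*g)/(40 + g))/2 = -9/2 + (2*g/(40 + g))/2 = -9/2 + g/(40 + g))
(s(-115) + S(183, 163)) + 6558 = ((-360 - 7*(-115))/(2*(40 - 115)) - 77) + 6558 = ((1/2)*(-360 + 805)/(-75) - 77) + 6558 = ((1/2)*(-1/75)*445 - 77) + 6558 = (-89/30 - 77) + 6558 = -2399/30 + 6558 = 194341/30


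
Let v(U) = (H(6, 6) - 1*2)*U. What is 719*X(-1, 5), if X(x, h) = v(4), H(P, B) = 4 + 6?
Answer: 23008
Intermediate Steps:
H(P, B) = 10
v(U) = 8*U (v(U) = (10 - 1*2)*U = (10 - 2)*U = 8*U)
X(x, h) = 32 (X(x, h) = 8*4 = 32)
719*X(-1, 5) = 719*32 = 23008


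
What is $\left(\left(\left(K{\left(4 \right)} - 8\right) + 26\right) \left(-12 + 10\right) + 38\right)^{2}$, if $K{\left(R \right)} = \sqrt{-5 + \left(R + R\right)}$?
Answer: $16 - 8 \sqrt{3} \approx 2.1436$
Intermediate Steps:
$K{\left(R \right)} = \sqrt{-5 + 2 R}$
$\left(\left(\left(K{\left(4 \right)} - 8\right) + 26\right) \left(-12 + 10\right) + 38\right)^{2} = \left(\left(\left(\sqrt{-5 + 2 \cdot 4} - 8\right) + 26\right) \left(-12 + 10\right) + 38\right)^{2} = \left(\left(\left(\sqrt{-5 + 8} - 8\right) + 26\right) \left(-2\right) + 38\right)^{2} = \left(\left(\left(\sqrt{3} - 8\right) + 26\right) \left(-2\right) + 38\right)^{2} = \left(\left(\left(-8 + \sqrt{3}\right) + 26\right) \left(-2\right) + 38\right)^{2} = \left(\left(18 + \sqrt{3}\right) \left(-2\right) + 38\right)^{2} = \left(\left(-36 - 2 \sqrt{3}\right) + 38\right)^{2} = \left(2 - 2 \sqrt{3}\right)^{2}$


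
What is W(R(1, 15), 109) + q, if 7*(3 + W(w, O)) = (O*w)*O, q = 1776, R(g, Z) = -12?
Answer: -130161/7 ≈ -18594.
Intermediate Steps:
W(w, O) = -3 + w*O²/7 (W(w, O) = -3 + ((O*w)*O)/7 = -3 + (w*O²)/7 = -3 + w*O²/7)
W(R(1, 15), 109) + q = (-3 + (⅐)*(-12)*109²) + 1776 = (-3 + (⅐)*(-12)*11881) + 1776 = (-3 - 142572/7) + 1776 = -142593/7 + 1776 = -130161/7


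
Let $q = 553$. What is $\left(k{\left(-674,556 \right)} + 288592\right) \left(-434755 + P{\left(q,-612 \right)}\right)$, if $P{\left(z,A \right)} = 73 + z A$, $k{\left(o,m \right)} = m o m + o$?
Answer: $160862465888028$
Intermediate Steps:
$k{\left(o,m \right)} = o + o m^{2}$ ($k{\left(o,m \right)} = o m^{2} + o = o + o m^{2}$)
$P{\left(z,A \right)} = 73 + A z$
$\left(k{\left(-674,556 \right)} + 288592\right) \left(-434755 + P{\left(q,-612 \right)}\right) = \left(- 674 \left(1 + 556^{2}\right) + 288592\right) \left(-434755 + \left(73 - 338436\right)\right) = \left(- 674 \left(1 + 309136\right) + 288592\right) \left(-434755 + \left(73 - 338436\right)\right) = \left(\left(-674\right) 309137 + 288592\right) \left(-434755 - 338363\right) = \left(-208358338 + 288592\right) \left(-773118\right) = \left(-208069746\right) \left(-773118\right) = 160862465888028$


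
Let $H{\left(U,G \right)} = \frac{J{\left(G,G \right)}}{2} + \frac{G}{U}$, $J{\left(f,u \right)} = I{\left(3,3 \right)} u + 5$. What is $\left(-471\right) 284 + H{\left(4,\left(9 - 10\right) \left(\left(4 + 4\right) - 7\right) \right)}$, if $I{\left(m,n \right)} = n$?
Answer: $- \frac{535053}{4} \approx -1.3376 \cdot 10^{5}$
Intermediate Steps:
$J{\left(f,u \right)} = 5 + 3 u$ ($J{\left(f,u \right)} = 3 u + 5 = 5 + 3 u$)
$H{\left(U,G \right)} = \frac{5}{2} + \frac{3 G}{2} + \frac{G}{U}$ ($H{\left(U,G \right)} = \frac{5 + 3 G}{2} + \frac{G}{U} = \left(5 + 3 G\right) \frac{1}{2} + \frac{G}{U} = \left(\frac{5}{2} + \frac{3 G}{2}\right) + \frac{G}{U} = \frac{5}{2} + \frac{3 G}{2} + \frac{G}{U}$)
$\left(-471\right) 284 + H{\left(4,\left(9 - 10\right) \left(\left(4 + 4\right) - 7\right) \right)} = \left(-471\right) 284 + \frac{\left(9 - 10\right) \left(\left(4 + 4\right) - 7\right) + \frac{1}{2} \cdot 4 \left(5 + 3 \left(9 - 10\right) \left(\left(4 + 4\right) - 7\right)\right)}{4} = -133764 + \frac{- (8 - 7) + \frac{1}{2} \cdot 4 \left(5 + 3 \left(- (8 - 7)\right)\right)}{4} = -133764 + \frac{\left(-1\right) 1 + \frac{1}{2} \cdot 4 \left(5 + 3 \left(\left(-1\right) 1\right)\right)}{4} = -133764 + \frac{-1 + \frac{1}{2} \cdot 4 \left(5 + 3 \left(-1\right)\right)}{4} = -133764 + \frac{-1 + \frac{1}{2} \cdot 4 \left(5 - 3\right)}{4} = -133764 + \frac{-1 + \frac{1}{2} \cdot 4 \cdot 2}{4} = -133764 + \frac{-1 + 4}{4} = -133764 + \frac{1}{4} \cdot 3 = -133764 + \frac{3}{4} = - \frac{535053}{4}$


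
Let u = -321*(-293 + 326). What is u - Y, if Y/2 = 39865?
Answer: -90323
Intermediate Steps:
Y = 79730 (Y = 2*39865 = 79730)
u = -10593 (u = -321*33 = -10593)
u - Y = -10593 - 1*79730 = -10593 - 79730 = -90323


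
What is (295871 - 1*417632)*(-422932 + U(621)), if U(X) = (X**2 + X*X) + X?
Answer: -42491057931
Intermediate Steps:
U(X) = X + 2*X**2 (U(X) = (X**2 + X**2) + X = 2*X**2 + X = X + 2*X**2)
(295871 - 1*417632)*(-422932 + U(621)) = (295871 - 1*417632)*(-422932 + 621*(1 + 2*621)) = (295871 - 417632)*(-422932 + 621*(1 + 1242)) = -121761*(-422932 + 621*1243) = -121761*(-422932 + 771903) = -121761*348971 = -42491057931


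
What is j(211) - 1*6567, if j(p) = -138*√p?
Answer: -6567 - 138*√211 ≈ -8571.6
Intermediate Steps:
j(211) - 1*6567 = -138*√211 - 1*6567 = -138*√211 - 6567 = -6567 - 138*√211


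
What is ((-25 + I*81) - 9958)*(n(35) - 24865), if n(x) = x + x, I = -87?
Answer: 422258850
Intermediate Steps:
n(x) = 2*x
((-25 + I*81) - 9958)*(n(35) - 24865) = ((-25 - 87*81) - 9958)*(2*35 - 24865) = ((-25 - 7047) - 9958)*(70 - 24865) = (-7072 - 9958)*(-24795) = -17030*(-24795) = 422258850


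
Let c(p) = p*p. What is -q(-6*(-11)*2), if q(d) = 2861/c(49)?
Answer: -2861/2401 ≈ -1.1916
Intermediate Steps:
c(p) = p²
q(d) = 2861/2401 (q(d) = 2861/(49²) = 2861/2401)
-q(-6*(-11)*2) = -1*2861/2401 = -2861/2401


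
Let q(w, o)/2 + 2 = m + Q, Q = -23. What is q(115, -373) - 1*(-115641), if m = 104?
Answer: 115799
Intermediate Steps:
q(w, o) = 158 (q(w, o) = -4 + 2*(104 - 23) = -4 + 2*81 = -4 + 162 = 158)
q(115, -373) - 1*(-115641) = 158 - 1*(-115641) = 158 + 115641 = 115799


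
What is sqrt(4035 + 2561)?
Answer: 2*sqrt(1649) ≈ 81.216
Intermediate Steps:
sqrt(4035 + 2561) = sqrt(6596) = 2*sqrt(1649)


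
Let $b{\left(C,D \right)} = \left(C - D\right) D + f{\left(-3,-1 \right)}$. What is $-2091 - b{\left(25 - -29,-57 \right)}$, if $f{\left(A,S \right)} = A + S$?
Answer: $4240$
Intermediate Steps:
$b{\left(C,D \right)} = -4 + D \left(C - D\right)$ ($b{\left(C,D \right)} = \left(C - D\right) D - 4 = D \left(C - D\right) - 4 = -4 + D \left(C - D\right)$)
$-2091 - b{\left(25 - -29,-57 \right)} = -2091 - \left(-4 - \left(-57\right)^{2} + \left(25 - -29\right) \left(-57\right)\right) = -2091 - \left(-4 - 3249 + \left(25 + 29\right) \left(-57\right)\right) = -2091 - \left(-4 - 3249 + 54 \left(-57\right)\right) = -2091 - \left(-4 - 3249 - 3078\right) = -2091 - -6331 = -2091 + 6331 = 4240$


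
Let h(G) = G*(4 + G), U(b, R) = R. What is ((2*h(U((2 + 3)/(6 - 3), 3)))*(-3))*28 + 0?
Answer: -3528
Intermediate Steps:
((2*h(U((2 + 3)/(6 - 3), 3)))*(-3))*28 + 0 = ((2*(3*(4 + 3)))*(-3))*28 + 0 = ((2*(3*7))*(-3))*28 + 0 = ((2*21)*(-3))*28 + 0 = (42*(-3))*28 + 0 = -126*28 + 0 = -3528 + 0 = -3528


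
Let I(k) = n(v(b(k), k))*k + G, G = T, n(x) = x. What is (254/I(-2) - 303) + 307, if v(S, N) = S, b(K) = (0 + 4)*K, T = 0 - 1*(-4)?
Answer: 167/10 ≈ 16.700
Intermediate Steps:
T = 4 (T = 0 + 4 = 4)
b(K) = 4*K
G = 4
I(k) = 4 + 4*k² (I(k) = (4*k)*k + 4 = 4*k² + 4 = 4 + 4*k²)
(254/I(-2) - 303) + 307 = (254/(4 + 4*(-2)²) - 303) + 307 = (254/(4 + 4*4) - 303) + 307 = (254/(4 + 16) - 303) + 307 = (254/20 - 303) + 307 = (254*(1/20) - 303) + 307 = (127/10 - 303) + 307 = -2903/10 + 307 = 167/10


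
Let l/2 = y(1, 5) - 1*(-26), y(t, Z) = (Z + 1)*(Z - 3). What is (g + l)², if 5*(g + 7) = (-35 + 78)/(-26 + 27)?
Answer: 150544/25 ≈ 6021.8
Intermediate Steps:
g = 8/5 (g = -7 + ((-35 + 78)/(-26 + 27))/5 = -7 + (43/1)/5 = -7 + (43*1)/5 = -7 + (⅕)*43 = -7 + 43/5 = 8/5 ≈ 1.6000)
y(t, Z) = (1 + Z)*(-3 + Z)
l = 76 (l = 2*((-3 + 5² - 2*5) - 1*(-26)) = 2*((-3 + 25 - 10) + 26) = 2*(12 + 26) = 2*38 = 76)
(g + l)² = (8/5 + 76)² = (388/5)² = 150544/25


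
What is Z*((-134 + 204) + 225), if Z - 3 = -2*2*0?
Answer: 885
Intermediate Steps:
Z = 3 (Z = 3 - 2*2*0 = 3 - 4*0 = 3 + 0 = 3)
Z*((-134 + 204) + 225) = 3*((-134 + 204) + 225) = 3*(70 + 225) = 3*295 = 885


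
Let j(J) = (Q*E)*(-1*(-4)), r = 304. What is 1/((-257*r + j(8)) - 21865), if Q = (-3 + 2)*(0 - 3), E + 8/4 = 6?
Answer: -1/99945 ≈ -1.0006e-5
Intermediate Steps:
E = 4 (E = -2 + 6 = 4)
Q = 3 (Q = -1*(-3) = 3)
j(J) = 48 (j(J) = (3*4)*(-1*(-4)) = 12*4 = 48)
1/((-257*r + j(8)) - 21865) = 1/((-257*304 + 48) - 21865) = 1/((-78128 + 48) - 21865) = 1/(-78080 - 21865) = 1/(-99945) = -1/99945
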